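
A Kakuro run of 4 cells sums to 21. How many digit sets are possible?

11

4 distinct digits from 1–9 sum between 10 and 30.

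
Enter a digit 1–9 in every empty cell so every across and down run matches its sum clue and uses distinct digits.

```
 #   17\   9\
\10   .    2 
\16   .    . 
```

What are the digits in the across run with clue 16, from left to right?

16 in 2 cells must be {7,9}; 17 in 2 cells must be {8,9}.
R1C1 = 10 − 2 = 8 completes the 10 across.
R2C1 = 17 − 8 = 9 completes the 17 down.
R2C2 = 16 − 9 = 7 completes the 16 across.

9 7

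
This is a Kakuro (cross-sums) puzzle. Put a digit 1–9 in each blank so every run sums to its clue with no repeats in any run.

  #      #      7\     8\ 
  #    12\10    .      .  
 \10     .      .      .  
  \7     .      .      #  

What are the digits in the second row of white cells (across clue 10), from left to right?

7 1 2

7 in 3 cells must be {1,2,4}.
Nothing is forced directly, so branch on R1C2, whose candidates are 1 or 2 or 4. If R1C2 = 1: then R1C3 would have to be in {9} for the 10 across but in {1,2,3,5,6,7} for the 8 down — contradiction. If R1C2 = 2: then R1C3 would have to be in {8} for the 10 across but in {1,2,3,5,6,7} for the 8 down — contradiction. So R1C2 = 4.
R1C3 = 10 − 4 = 6 completes the 10 across.
R2C3 = 8 − 6 = 2 completes the 8 down.
R2C2 = 1: the only remaining digit allowed by both the 10 across and the 7 down.
R3C2 = 7 − 5 = 2 completes the 7 down.
R2C1 = 10 − 3 = 7 completes the 10 across.
R3C1 = 7 − 2 = 5 completes the 7 across.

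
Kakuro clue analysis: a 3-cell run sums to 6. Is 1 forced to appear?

Yes

The only way to make 6 from 3 distinct digits is {1,2,3}, which contains 1.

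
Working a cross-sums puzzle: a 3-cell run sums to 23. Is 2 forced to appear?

No

The only way to make 23 from 3 distinct digits is {6,8,9}, which does not contain 2.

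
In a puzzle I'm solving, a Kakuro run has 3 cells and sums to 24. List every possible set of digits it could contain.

3 distinct digits from 1–9 sum between 6 and 24.
Only one set works: {7,8,9}.

{7,8,9}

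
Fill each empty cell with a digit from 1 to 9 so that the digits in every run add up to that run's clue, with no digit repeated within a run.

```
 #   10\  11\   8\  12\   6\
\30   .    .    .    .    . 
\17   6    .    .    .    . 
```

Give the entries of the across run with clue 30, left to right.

4 8 6 7 5

R1C1 = 10 − 6 = 4 completes the 10 down.
No cell is forced outright now. R1C5 can only be 2 or 5 (the digits allowed by both its 30 across and its 6 down). If R1C5 = 2: that forces R1C3 = 7, R2C3 = 1, after which R2C5 would have to be in {2,3,5} for the 17 across but in {4} for the 6 down — contradiction. So R1C5 = 5.
R2C5 = 6 − 5 = 1 completes the 6 down.
Nothing is forced directly, so branch on R1C4, whose candidates are 7 or 8. If R1C4 = 8: then R2C4 would have to be in {2,3,5} for the 17 across but in {4} for the 12 down — contradiction. So R1C4 = 7.
Given what's placed, R1C3 must be 6 to fit the 30 across and 8 down.
R2C3 = 8 − 6 = 2 completes the 8 down.
R2C4 = 12 − 7 = 5 completes the 12 down.
R1C2 = 30 − 22 = 8 completes the 30 across.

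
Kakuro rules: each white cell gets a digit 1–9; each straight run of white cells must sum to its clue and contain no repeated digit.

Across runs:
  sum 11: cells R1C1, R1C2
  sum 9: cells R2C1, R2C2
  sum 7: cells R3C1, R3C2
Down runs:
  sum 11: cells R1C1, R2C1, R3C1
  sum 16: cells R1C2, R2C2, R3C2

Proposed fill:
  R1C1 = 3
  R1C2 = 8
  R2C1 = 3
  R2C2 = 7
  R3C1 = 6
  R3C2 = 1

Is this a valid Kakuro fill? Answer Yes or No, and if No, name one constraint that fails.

No — the across run R2C1–R2C2 sums to 10, not 9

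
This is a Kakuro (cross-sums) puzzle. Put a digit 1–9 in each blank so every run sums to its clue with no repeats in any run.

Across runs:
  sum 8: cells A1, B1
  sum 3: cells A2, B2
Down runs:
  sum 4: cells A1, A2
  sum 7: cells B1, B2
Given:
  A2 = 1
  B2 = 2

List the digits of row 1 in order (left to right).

3 in 2 cells must be {1,2}; 4 in 2 cells must be {1,3}.
A1 = 4 − 1 = 3 completes the 4 down.
B1 = 8 − 3 = 5 completes the 8 across.

3 5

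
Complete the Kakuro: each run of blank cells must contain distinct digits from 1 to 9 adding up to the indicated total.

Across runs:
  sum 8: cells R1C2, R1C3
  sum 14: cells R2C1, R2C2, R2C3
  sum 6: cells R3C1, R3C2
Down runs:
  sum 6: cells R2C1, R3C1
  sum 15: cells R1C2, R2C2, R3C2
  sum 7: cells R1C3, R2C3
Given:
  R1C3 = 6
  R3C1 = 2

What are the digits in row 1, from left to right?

R1C2 = 8 − 6 = 2 completes the 8 across.
R2C1 = 6 − 2 = 4 completes the 6 down.
R2C3 = 7 − 6 = 1 completes the 7 down.
R3C2 = 6 − 2 = 4 completes the 6 across.
R2C2 = 14 − 5 = 9 completes the 14 across.

2 6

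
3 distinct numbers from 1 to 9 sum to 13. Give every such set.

{1,3,9}; {1,4,8}; {1,5,7}; {2,3,8}; {2,4,7}; {2,5,6}; {3,4,6}

3 distinct digits from 1–9 sum between 6 and 24.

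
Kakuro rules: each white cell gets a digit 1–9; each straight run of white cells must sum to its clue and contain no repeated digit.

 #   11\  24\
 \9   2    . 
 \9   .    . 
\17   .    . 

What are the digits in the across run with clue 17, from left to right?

8 9

17 in 2 cells must be {8,9}; 24 in 3 cells must be {7,8,9}.
R1C2 = 9 − 2 = 7 completes the 9 across.
Given what's placed, R2C2 must be 8 to fit the 9 across and 24 down.
R3C1 = 8: the only remaining digit allowed by both the 17 across and the 11 down.
R3C2 = 17 − 8 = 9 completes the 17 across.
R2C1 = 9 − 8 = 1 completes the 9 across.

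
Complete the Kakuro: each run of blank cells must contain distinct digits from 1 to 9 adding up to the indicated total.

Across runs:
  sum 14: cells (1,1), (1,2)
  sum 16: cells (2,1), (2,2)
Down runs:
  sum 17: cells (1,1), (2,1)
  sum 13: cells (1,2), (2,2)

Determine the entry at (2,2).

16 in 2 cells must be {7,9}; 17 in 2 cells must be {8,9}.
The 16 across and the 17 down share only 9, so (2,1) = 9.
(2,2) = 16 − 9 = 7 completes the 16 across.
(1,1) = 17 − 9 = 8 completes the 17 down.
(1,2) = 14 − 8 = 6 completes the 14 across.

7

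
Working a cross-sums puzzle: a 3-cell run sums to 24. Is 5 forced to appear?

No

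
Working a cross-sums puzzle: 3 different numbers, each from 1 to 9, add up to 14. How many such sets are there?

3 distinct digits from 1–9 sum between 6 and 24.

8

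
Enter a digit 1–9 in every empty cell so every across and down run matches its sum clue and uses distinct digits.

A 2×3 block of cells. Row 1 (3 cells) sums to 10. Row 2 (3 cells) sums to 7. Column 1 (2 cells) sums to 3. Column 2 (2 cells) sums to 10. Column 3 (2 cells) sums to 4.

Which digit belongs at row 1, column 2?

6

7 in 3 cells must be {1,2,4}; 3 in 2 cells must be {1,2}; 4 in 2 cells must be {1,3}.
The 7 across and the 4 down share only 1, so (2,3) = 1.
(1,3) = 4 − 1 = 3 completes the 4 down.
Given what's placed, (2,1) must be 2 to fit the 7 across and 3 down.
(2,2) = 7 − 3 = 4 completes the 7 across.
(1,1) = 3 − 2 = 1 completes the 3 down.
(1,2) = 10 − 4 = 6 completes the 10 across.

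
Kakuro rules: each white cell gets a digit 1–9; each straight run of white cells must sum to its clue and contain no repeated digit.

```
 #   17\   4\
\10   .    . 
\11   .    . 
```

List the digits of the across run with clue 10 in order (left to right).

9 1

17 in 2 cells must be {8,9}; 4 in 2 cells must be {1,3}.
The 11 across and the 4 down share only 3, so R2C2 = 3.
R1C2 = 4 − 3 = 1 completes the 4 down.
R2C1 = 11 − 3 = 8 completes the 11 across.
R1C1 = 10 − 1 = 9 completes the 10 across.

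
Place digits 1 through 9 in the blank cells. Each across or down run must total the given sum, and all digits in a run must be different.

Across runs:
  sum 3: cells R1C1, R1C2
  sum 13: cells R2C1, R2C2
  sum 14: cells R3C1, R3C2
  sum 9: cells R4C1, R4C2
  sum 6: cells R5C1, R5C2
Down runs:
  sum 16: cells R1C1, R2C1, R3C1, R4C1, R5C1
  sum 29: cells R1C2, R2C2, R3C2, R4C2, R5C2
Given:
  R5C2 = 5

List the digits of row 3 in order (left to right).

3 in 2 cells must be {1,2}; 16 in 5 cells must be {1,2,3,4,6}.
Only 6 fits R3C1 under both its across sum 14 and down sum 16.
R3C2 = 14 − 6 = 8 completes the 14 across.

6 8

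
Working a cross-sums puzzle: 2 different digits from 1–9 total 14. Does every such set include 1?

No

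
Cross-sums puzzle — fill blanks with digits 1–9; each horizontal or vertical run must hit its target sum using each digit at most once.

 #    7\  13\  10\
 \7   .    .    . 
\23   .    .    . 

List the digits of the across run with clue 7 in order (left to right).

7 in 3 cells must be {1,2,4}; 23 in 3 cells must be {6,8,9}.
The 7 across and the 13 down share only 4, so R1C2 = 4.
The 23 across and the 7 down share only 6, so R2C1 = 6.
R2C2 = 13 − 4 = 9 completes the 13 down.
R2C3 = 23 − 15 = 8 completes the 23 across.
R1C1 = 7 − 6 = 1 completes the 7 down.
R1C3 = 7 − 5 = 2 completes the 7 across.

1 4 2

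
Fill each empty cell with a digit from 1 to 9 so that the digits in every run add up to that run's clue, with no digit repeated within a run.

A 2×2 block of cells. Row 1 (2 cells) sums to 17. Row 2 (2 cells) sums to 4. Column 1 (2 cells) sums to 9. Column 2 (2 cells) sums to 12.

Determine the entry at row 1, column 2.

9

17 in 2 cells must be {8,9}; 4 in 2 cells must be {1,3}.
The 17 across and the 9 down share only 8, so (1,1) = 8.
(1,2) = 17 − 8 = 9 completes the 17 across.
(2,1) = 9 − 8 = 1 completes the 9 down.
(2,2) = 4 − 1 = 3 completes the 4 across.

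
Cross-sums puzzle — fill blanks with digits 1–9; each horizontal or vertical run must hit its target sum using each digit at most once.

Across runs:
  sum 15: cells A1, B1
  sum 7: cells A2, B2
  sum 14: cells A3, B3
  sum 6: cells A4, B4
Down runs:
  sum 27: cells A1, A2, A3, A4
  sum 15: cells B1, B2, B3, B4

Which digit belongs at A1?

8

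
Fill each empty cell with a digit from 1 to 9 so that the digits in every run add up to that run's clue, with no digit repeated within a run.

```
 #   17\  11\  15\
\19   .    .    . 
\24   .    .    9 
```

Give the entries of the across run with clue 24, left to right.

24 in 3 cells must be {7,8,9}; 17 in 2 cells must be {8,9}.
R1C3 = 15 − 9 = 6 completes the 15 down.
R2C1 = 8: the only remaining digit allowed by both the 24 across and the 17 down.
R2C2 = 24 − 17 = 7 completes the 24 across.
R1C1 = 17 − 8 = 9 completes the 17 down.
R1C2 = 19 − 15 = 4 completes the 19 across.

8, 7, 9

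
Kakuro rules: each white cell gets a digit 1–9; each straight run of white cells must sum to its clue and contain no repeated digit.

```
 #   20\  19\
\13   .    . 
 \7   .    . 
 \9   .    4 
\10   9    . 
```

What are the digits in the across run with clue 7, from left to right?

2 5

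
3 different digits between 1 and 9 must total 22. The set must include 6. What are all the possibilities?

{6,7,9}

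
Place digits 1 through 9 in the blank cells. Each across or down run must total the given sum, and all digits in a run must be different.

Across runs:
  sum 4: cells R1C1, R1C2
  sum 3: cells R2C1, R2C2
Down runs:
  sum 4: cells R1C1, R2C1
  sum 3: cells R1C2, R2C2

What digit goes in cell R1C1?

4 in 2 cells must be {1,3}; 3 in 2 cells must be {1,2}.
The 4 across and the 3 down share only 1, so R1C2 = 1.
The 3 across and the 4 down share only 1, so R2C1 = 1.
R2C2 = 3 − 1 = 2 completes the 3 across.
R1C1 = 4 − 1 = 3 completes the 4 across.

3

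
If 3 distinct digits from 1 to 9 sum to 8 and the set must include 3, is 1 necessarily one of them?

Yes

The only way to make 8 from 3 distinct digits under that restriction is {1,3,4}, which contains 1.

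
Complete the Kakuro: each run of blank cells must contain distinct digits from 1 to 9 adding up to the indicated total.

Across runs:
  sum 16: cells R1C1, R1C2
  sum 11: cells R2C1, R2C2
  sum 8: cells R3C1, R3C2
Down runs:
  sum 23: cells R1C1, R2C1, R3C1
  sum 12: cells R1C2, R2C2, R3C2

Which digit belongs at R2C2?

3

16 in 2 cells must be {7,9}; 23 in 3 cells must be {6,8,9}.
The 16 across and the 23 down share only 9, so R1C1 = 9.
R1C2 = 16 − 9 = 7 completes the 16 across.
Given what's placed, R3C1 must be 6 to fit the 8 across and 23 down.
R3C2 = 8 − 6 = 2 completes the 8 across.
R2C1 = 23 − 15 = 8 completes the 23 down.
R2C2 = 11 − 8 = 3 completes the 11 across.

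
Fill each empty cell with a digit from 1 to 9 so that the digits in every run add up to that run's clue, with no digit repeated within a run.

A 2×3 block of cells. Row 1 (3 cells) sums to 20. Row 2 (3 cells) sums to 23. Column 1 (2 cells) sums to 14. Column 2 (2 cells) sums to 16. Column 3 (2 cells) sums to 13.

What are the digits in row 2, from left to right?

6 9 8

23 in 3 cells must be {6,8,9}; 16 in 2 cells must be {7,9}.
The 23 across and the 16 down share only 9, so (2,2) = 9.
(1,2) = 16 − 9 = 7 completes the 16 down.
Nothing is forced directly, so branch on (2,1), whose candidates are 6 or 8. If (2,1) = 8: then (1,1) would have to be in {4,5,8,9} for the 20 across but in {6} for the 14 down — contradiction. So (2,1) = 6.
(1,1) = 14 − 6 = 8 completes the 14 down.
(1,3) = 20 − 15 = 5 completes the 20 across.
(2,3) = 23 − 15 = 8 completes the 23 across.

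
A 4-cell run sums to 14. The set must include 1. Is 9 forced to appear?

No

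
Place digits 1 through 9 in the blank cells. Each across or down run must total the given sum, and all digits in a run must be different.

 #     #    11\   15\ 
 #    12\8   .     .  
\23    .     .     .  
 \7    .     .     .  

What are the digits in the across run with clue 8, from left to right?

3 5

23 in 3 cells must be {6,8,9}; 7 in 3 cells must be {1,2,4}.
Only 4 fits R3C1 under both its across sum 7 and down sum 12.
R2C1 = 12 − 4 = 8 completes the 12 down.
Given what's placed, R2C2 must be 6 to fit the 23 across and 11 down.
R2C3 = 23 − 14 = 9 completes the 23 across.
No cell is forced outright now. R3C2 can only be 1 or 2 (the digits allowed by both its 7 across and its 11 down). If R3C2 = 1: then R1C2 would have to be in {1,2,3,5,6,7} for the 8 across but in {4} for the 11 down — contradiction. So R3C2 = 2.
R1C2 = 11 − 8 = 3 completes the 11 down.
R1C3 = 8 − 3 = 5 completes the 8 across.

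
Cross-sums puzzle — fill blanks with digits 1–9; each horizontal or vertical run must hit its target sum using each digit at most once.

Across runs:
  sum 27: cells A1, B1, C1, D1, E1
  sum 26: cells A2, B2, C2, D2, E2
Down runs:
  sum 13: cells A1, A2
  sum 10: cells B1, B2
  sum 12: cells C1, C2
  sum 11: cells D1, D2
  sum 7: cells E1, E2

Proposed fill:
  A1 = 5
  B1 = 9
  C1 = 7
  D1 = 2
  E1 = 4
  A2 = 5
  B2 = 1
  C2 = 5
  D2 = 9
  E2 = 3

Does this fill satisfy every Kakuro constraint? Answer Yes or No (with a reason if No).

No — the across run A2–E2 sums to 23, not 26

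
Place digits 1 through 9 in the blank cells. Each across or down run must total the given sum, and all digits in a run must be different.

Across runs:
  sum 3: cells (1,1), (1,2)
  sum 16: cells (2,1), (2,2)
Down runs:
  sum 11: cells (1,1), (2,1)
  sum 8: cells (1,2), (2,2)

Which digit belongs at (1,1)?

2

3 in 2 cells must be {1,2}; 16 in 2 cells must be {7,9}.
The 3 across and the 11 down share only 2, so (1,1) = 2.
(1,2) = 3 − 2 = 1 completes the 3 across.
(2,1) = 11 − 2 = 9 completes the 11 down.
(2,2) = 16 − 9 = 7 completes the 16 across.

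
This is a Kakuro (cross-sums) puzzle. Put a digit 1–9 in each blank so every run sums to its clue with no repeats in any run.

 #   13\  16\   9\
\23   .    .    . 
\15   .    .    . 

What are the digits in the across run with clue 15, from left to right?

5 7 3

23 in 3 cells must be {6,8,9}; 16 in 2 cells must be {7,9}.
The 23 across and the 16 down share only 9, so R1C2 = 9.
R2C2 = 16 − 9 = 7 completes the 16 down.
Nothing is forced directly, so branch on R2C1, whose candidates are 5 or 6. If R2C1 = 6: then R1C1 would have to be in {6,8} for the 23 across but in {7} for the 13 down — contradiction. So R2C1 = 5.
R1C1 = 13 − 5 = 8 completes the 13 down.
R1C3 = 23 − 17 = 6 completes the 23 across.
R2C3 = 15 − 12 = 3 completes the 15 across.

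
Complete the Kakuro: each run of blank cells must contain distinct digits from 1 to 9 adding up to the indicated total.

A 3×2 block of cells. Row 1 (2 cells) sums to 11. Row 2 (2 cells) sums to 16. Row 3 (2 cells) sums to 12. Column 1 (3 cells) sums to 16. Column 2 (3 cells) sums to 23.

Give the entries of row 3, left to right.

4 8

16 in 2 cells must be {7,9}; 23 in 3 cells must be {6,8,9}.
The 16 across and the 23 down share only 9, so (2,2) = 9.
Given what's placed, (3,2) must be 8 to fit the 12 across and 23 down.
(1,2) = 23 − 17 = 6 completes the 23 down.
(2,1) = 16 − 9 = 7 completes the 16 across.
(3,1) = 12 − 8 = 4 completes the 12 across.
(1,1) = 11 − 6 = 5 completes the 11 across.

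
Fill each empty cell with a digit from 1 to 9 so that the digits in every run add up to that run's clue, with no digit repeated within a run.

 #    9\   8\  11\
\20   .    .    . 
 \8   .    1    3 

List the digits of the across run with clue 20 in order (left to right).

R1C2 = 8 − 1 = 7 completes the 8 down.
R1C3 = 11 − 3 = 8 completes the 11 down.
R2C1 = 8 − 4 = 4 completes the 8 across.
R1C1 = 20 − 15 = 5 completes the 20 across.

5 7 8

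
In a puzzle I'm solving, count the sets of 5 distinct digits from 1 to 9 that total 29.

8

5 distinct digits from 1–9 sum between 15 and 35.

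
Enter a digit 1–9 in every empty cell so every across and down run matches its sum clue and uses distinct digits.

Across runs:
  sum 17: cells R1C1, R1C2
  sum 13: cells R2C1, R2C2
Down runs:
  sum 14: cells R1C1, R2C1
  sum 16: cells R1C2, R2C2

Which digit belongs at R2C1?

17 in 2 cells must be {8,9}; 16 in 2 cells must be {7,9}.
The 17 across and the 16 down share only 9, so R1C2 = 9.
R2C2 = 16 − 9 = 7 completes the 16 down.
R1C1 = 17 − 9 = 8 completes the 17 across.
R2C1 = 13 − 7 = 6 completes the 13 across.

6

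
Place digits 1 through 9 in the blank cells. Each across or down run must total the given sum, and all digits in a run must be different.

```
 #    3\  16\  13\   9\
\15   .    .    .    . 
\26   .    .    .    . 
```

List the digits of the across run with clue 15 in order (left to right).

3 in 2 cells must be {1,2}; 16 in 2 cells must be {7,9}.
Only 2 fits R2C1 under both its across sum 26 and down sum 3.
R1C1 = 3 − 2 = 1 completes the 3 down.
Nothing is forced directly, so branch on R1C2, whose candidates are 7 or 9. If R1C2 = 9: then R1C3 would have to be in {2,3} for the 15 across but in {4,5,6,7,8,9} for the 13 down — contradiction. So R1C2 = 7.
R2C2 = 16 − 7 = 9 completes the 16 down.
No cell is forced outright now. R2C3 can only be 7 or 8 (the digits allowed by both its 26 across and its 13 down). If R2C3 = 7: then R1C3 would have to be in {2,3,4,5} for the 15 across but in {6} for the 13 down — contradiction. So R2C3 = 8.
R1C3 = 13 − 8 = 5 completes the 13 down.
R1C4 = 15 − 13 = 2 completes the 15 across.

1, 7, 5, 2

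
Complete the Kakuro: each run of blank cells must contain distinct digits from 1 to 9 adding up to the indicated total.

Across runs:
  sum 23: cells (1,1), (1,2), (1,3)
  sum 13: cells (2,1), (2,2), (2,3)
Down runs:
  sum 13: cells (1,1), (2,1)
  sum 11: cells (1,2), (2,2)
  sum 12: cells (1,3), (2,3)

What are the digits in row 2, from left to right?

23 in 3 cells must be {6,8,9}.
Nothing is forced directly, so branch on (1,1), whose candidates are 6 or 8 or 9. If (1,1) = 8: that forces (1,3) = 9, (2,1) = 5, after which (2,3) would have to be in {1,2,6,7} for the 13 across but in {3} for the 12 down — contradiction. If (1,1) = 9: that forces (1,3) = 8, (2,1) = 4, after which (2,3) would have to be in {1,2,3,6,7,8} for the 13 across but in {4} for the 12 down — contradiction. So (1,1) = 6.
(2,1) = 13 − 6 = 7 completes the 13 down.
Nothing is forced directly, so branch on (2,3), whose candidates are 4 or 5. If (2,3) = 5: then (1,3) would have to be in {8,9} for the 23 across but in {7} for the 12 down — contradiction. So (2,3) = 4.
(1,3) = 12 − 4 = 8 completes the 12 down.
(2,2) = 13 − 11 = 2 completes the 13 across.
(1,2) = 23 − 14 = 9 completes the 23 across.

7 2 4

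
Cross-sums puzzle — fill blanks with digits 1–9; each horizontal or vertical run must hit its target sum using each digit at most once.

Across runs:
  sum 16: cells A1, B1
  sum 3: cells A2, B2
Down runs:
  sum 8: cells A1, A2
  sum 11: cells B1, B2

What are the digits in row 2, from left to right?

16 in 2 cells must be {7,9}; 3 in 2 cells must be {1,2}.
The 16 across and the 8 down share only 7, so A1 = 7.
B1 = 16 − 7 = 9 completes the 16 across.
A2 = 8 − 7 = 1 completes the 8 down.
B2 = 3 − 1 = 2 completes the 3 across.

1 2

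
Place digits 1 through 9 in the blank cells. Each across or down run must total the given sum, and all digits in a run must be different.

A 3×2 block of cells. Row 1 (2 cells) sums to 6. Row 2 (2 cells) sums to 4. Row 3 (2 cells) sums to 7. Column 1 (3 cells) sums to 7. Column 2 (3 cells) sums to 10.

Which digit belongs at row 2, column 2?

4 in 2 cells must be {1,3}; 7 in 3 cells must be {1,2,4}.
The 4 across and the 7 down share only 1, so (2,1) = 1.
(2,2) = 4 − 1 = 3 completes the 4 across.
Nothing is forced directly, so branch on (1,1), whose candidates are 2 or 4. If (1,1) = 2: then (1,2) would have to be in {4} for the 6 across but in {1,2,5,6} for the 10 down — contradiction. So (1,1) = 4.
(1,2) = 6 − 4 = 2 completes the 6 across.
(3,1) = 7 − 5 = 2 completes the 7 down.
(3,2) = 7 − 2 = 5 completes the 7 across.

3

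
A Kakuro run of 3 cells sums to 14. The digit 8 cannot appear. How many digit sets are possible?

3 distinct digits from 1–9 sum between 6 and 24.
Dropping sets that contain 8.
Enumerating: {1,4,9}, {1,6,7}, {2,3,9}, {2,5,7}, {3,4,7}, {3,5,6}.

6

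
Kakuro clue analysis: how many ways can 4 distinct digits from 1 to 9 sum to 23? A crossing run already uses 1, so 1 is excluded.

7

4 distinct digits from 1–9 sum between 10 and 30.
Dropping sets that contain 1.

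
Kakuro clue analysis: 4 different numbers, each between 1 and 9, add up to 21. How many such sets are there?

11

4 distinct digits from 1–9 sum between 10 and 30.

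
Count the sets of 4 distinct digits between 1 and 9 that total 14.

5

4 distinct digits from 1–9 sum between 10 and 30.
Enumerating: {1,2,3,8}, {1,2,4,7}, {1,2,5,6}, {1,3,4,6}, {2,3,4,5}.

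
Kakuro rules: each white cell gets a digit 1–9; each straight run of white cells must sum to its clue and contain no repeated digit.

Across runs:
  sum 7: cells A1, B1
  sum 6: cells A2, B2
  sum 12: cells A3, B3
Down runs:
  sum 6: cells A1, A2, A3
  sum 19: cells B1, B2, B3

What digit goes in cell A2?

6 in 3 cells must be {1,2,3}.
The 12 across and the 6 down share only 3, so A3 = 3.
B3 = 12 − 3 = 9 completes the 12 across.
Nothing is forced directly, so branch on A1, whose candidates are 1 or 2. If A1 = 2: then B1 would have to be in {5} for the 7 across but in {2,3,4,6,7,8} for the 19 down — contradiction. So A1 = 1.
B1 = 7 − 1 = 6 completes the 7 across.
A2 = 6 − 4 = 2 completes the 6 down.
B2 = 6 − 2 = 4 completes the 6 across.

2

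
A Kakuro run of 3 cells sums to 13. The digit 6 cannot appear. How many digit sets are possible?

3 distinct digits from 1–9 sum between 6 and 24.
Dropping sets that contain 6.
Enumerating: {1,3,9}, {1,4,8}, {1,5,7}, {2,3,8}, {2,4,7}.

5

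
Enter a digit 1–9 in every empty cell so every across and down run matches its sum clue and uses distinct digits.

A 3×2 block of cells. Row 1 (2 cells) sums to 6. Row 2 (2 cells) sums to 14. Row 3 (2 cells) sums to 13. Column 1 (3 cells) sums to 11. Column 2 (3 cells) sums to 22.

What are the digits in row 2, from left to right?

The 6 across and the 22 down share only 5, so (1,2) = 5.
(1,1) = 6 − 5 = 1 completes the 6 across.
Nothing is forced directly, so branch on (2,1), whose candidates are 6 or 8. If (2,1) = 8: then (2,2) would have to be in {6} for the 14 across but in {8,9} for the 22 down — contradiction. So (2,1) = 6.
(2,2) = 14 − 6 = 8 completes the 14 across.
(3,1) = 11 − 7 = 4 completes the 11 down.
(3,2) = 13 − 4 = 9 completes the 13 across.

6 8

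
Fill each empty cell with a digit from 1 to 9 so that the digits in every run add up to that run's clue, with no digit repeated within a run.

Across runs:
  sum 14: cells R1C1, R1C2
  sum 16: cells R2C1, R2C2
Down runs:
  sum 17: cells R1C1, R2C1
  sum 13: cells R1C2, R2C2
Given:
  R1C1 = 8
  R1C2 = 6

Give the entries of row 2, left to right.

16 in 2 cells must be {7,9}; 17 in 2 cells must be {8,9}.
R2C1 = 17 − 8 = 9 completes the 17 down.
R2C2 = 16 − 9 = 7 completes the 16 across.

9 7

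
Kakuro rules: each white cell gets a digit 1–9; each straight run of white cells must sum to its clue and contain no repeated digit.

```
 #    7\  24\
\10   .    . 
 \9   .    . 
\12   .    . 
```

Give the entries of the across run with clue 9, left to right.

2 7

7 in 3 cells must be {1,2,4}; 24 in 3 cells must be {7,8,9}.
The 12 across and the 7 down share only 4, so R3C1 = 4.
R3C2 = 12 − 4 = 8 completes the 12 across.
Given what's placed, R2C2 must be 7 to fit the 9 across and 24 down.
R1C2 = 24 − 15 = 9 completes the 24 down.
R2C1 = 9 − 7 = 2 completes the 9 across.
R1C1 = 10 − 9 = 1 completes the 10 across.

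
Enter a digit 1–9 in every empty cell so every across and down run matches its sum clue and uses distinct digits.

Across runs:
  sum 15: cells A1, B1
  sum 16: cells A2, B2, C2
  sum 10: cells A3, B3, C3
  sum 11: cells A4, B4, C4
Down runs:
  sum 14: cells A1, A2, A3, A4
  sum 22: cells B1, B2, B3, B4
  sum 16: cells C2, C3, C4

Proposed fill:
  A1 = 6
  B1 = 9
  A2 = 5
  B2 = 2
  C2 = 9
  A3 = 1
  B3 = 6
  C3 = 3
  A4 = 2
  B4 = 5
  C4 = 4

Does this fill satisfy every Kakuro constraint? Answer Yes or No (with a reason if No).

Across: 6+9=15; 5+2+9=16; 1+6+3=10; 2+5+4=11. Down: 6+5+1+2=14; 9+2+6+5=22; 9+3+4=16. No digit repeats within any run.

Yes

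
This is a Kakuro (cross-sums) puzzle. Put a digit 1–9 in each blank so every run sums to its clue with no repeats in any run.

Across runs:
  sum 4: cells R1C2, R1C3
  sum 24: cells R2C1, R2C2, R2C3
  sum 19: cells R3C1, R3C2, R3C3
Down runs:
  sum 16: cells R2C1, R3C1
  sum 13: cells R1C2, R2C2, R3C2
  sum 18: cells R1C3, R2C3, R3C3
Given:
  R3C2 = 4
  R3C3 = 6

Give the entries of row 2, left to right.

7, 8, 9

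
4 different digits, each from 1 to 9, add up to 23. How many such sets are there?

9

4 distinct digits from 1–9 sum between 10 and 30.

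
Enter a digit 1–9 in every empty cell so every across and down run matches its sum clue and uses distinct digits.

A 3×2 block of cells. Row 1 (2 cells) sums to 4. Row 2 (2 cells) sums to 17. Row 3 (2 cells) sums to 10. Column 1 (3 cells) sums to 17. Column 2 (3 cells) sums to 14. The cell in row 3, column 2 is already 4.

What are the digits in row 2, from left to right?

8, 9

4 in 2 cells must be {1,3}; 17 in 2 cells must be {8,9}.
(3,1) = 10 − 4 = 6 completes the 10 across.
Given what's placed, (1,1) must be 3 to fit the 4 across and 17 down.
(1,2) = 4 − 3 = 1 completes the 4 across.
(2,1) = 17 − 9 = 8 completes the 17 down.
(2,2) = 17 − 8 = 9 completes the 17 across.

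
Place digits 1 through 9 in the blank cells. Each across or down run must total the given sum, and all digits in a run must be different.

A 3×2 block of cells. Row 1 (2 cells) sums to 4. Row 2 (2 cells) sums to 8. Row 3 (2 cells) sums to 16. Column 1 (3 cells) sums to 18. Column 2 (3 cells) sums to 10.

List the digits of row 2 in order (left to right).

4 in 2 cells must be {1,3}; 16 in 2 cells must be {7,9}.
The 16 across and the 10 down share only 7, so (3,2) = 7.
Given what's placed, (1,2) must be 1 to fit the 4 across and 10 down.
(2,2) = 10 − 8 = 2 completes the 10 down.
(3,1) = 16 − 7 = 9 completes the 16 across.
(1,1) = 4 − 1 = 3 completes the 4 across.
(2,1) = 8 − 2 = 6 completes the 8 across.

6, 2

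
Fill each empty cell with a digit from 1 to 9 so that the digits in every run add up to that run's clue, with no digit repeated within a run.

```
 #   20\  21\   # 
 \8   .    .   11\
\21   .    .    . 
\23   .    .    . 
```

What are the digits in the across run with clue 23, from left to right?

23 in 3 cells must be {6,8,9}.
Nothing is forced directly, so branch on R1C2, whose candidates are 5 or 6 or 7. If R1C2 = 6: then R1C1 would have to be in {2} for the 8 across but in {3,4,5,6,7,8,9} for the 20 down — contradiction. If R1C2 = 7: then R1C1 would have to be in {1} for the 8 across but in {3,4,5,6,7,8,9} for the 20 down — contradiction. So R1C2 = 5.
R1C1 = 8 − 5 = 3 completes the 8 across.
Given what's placed, R3C2 must be 9 to fit the 23 across and 21 down.
R2C2 = 21 − 14 = 7 completes the 21 down.
R3C1 = 8: the only remaining digit allowed by both the 23 across and the 20 down.
R3C3 = 23 − 17 = 6 completes the 23 across.

8, 9, 6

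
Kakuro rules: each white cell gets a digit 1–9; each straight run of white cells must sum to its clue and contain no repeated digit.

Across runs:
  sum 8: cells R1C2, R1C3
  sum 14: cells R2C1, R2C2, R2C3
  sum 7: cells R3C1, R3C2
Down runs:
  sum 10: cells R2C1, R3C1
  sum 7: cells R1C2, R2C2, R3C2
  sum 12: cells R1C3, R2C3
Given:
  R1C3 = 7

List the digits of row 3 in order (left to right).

3, 4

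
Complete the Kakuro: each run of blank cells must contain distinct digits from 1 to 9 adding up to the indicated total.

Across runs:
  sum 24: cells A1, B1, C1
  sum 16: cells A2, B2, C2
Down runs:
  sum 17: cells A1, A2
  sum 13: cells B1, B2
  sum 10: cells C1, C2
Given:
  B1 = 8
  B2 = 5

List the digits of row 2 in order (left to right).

8 5 3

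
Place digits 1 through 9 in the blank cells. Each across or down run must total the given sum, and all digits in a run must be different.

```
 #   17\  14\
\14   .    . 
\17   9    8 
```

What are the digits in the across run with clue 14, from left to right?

17 in 2 cells must be {8,9}.
R1C1 = 17 − 9 = 8 completes the 17 down.
R1C2 = 14 − 8 = 6 completes the 14 across.

8 6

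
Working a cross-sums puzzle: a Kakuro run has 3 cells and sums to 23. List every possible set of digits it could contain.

{6,8,9}

3 distinct digits from 1–9 sum between 6 and 24.
Only one set works: {6,8,9}.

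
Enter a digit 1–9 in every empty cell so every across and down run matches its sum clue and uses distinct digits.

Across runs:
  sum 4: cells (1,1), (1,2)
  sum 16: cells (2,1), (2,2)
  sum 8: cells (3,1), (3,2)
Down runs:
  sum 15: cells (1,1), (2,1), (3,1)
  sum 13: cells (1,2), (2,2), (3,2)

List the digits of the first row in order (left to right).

4 in 2 cells must be {1,3}; 16 in 2 cells must be {7,9}.
Nothing is forced directly, so branch on (1,1), whose candidates are 1 or 3. If (1,1) = 1: that forces (1,2) = 3, (2,1) = 9, after which (2,2) would have to be in {7} for the 16 across but in {1,2,4,6,8,9} for the 13 down — contradiction. So (1,1) = 3.
(1,2) = 4 − 3 = 1 completes the 4 across.
Given what's placed, (2,1) must be 7 to fit the 16 across and 15 down.
(2,2) = 16 − 7 = 9 completes the 16 across.
(3,1) = 15 − 10 = 5 completes the 15 down.
(3,2) = 8 − 5 = 3 completes the 8 across.

3 1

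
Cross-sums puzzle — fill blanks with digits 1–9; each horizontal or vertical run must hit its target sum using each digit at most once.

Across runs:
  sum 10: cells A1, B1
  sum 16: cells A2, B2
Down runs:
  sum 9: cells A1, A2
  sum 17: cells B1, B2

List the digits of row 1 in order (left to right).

16 in 2 cells must be {7,9}; 17 in 2 cells must be {8,9}.
The 16 across and the 9 down share only 7, so A2 = 7.
B2 = 16 − 7 = 9 completes the 16 across.
A1 = 9 − 7 = 2 completes the 9 down.
B1 = 10 − 2 = 8 completes the 10 across.

2 8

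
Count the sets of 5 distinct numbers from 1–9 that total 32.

3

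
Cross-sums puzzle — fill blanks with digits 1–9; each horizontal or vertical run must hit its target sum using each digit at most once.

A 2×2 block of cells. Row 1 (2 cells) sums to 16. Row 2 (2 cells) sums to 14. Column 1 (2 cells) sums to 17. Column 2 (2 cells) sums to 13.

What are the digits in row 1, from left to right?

9 7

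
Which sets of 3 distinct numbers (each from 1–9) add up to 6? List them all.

{1,2,3}

3 distinct digits from 1–9 sum between 6 and 24.
Only one set works: {1,2,3}.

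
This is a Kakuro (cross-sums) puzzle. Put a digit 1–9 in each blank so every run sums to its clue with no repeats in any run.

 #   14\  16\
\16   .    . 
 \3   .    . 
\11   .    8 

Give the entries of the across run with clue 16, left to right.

9 7

16 in 2 cells must be {7,9}; 3 in 2 cells must be {1,2}.
Given what's placed, R1C2 must be 7 to fit the 16 across and 16 down.
R2C2 = 16 − 15 = 1 completes the 16 down.
R3C1 = 11 − 8 = 3 completes the 11 across.
R1C1 = 16 − 7 = 9 completes the 16 across.
R2C1 = 3 − 1 = 2 completes the 3 across.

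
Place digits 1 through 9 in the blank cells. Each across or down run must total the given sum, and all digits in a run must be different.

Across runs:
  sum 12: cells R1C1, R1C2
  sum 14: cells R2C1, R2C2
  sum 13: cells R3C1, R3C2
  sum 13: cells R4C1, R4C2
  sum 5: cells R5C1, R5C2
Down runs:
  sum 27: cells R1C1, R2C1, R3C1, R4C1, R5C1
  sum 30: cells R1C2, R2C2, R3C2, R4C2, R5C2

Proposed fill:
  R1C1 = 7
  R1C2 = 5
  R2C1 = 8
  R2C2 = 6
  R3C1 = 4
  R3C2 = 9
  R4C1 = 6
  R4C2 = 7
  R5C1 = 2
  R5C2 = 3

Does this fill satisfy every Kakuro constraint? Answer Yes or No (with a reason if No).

Yes

Across: 7+5=12; 8+6=14; 4+9=13; 6+7=13; 2+3=5. Down: 7+8+4+6+2=27; 5+6+9+7+3=30. No digit repeats within any run.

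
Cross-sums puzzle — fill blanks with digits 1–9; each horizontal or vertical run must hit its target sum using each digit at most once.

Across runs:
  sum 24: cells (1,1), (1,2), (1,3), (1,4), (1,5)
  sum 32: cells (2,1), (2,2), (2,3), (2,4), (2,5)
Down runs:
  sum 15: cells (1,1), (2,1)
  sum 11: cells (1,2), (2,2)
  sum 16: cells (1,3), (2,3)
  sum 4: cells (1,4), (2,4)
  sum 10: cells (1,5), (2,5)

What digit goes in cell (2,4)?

16 in 2 cells must be {7,9}; 4 in 2 cells must be {1,3}.
Only 3 fits (2,4) under both its across sum 32 and down sum 4.

3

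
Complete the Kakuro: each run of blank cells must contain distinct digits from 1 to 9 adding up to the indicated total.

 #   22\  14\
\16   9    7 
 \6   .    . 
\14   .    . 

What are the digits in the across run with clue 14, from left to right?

8 6

16 in 2 cells must be {7,9}.
Given what's placed, R2C1 must be 5 to fit the 6 across and 22 down.
R2C2 = 6 − 5 = 1 completes the 6 across.
R3C1 = 22 − 14 = 8 completes the 22 down.
R3C2 = 14 − 8 = 6 completes the 14 across.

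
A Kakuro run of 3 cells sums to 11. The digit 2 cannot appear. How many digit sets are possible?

2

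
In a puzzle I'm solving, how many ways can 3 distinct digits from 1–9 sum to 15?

3 distinct digits from 1–9 sum between 6 and 24.

8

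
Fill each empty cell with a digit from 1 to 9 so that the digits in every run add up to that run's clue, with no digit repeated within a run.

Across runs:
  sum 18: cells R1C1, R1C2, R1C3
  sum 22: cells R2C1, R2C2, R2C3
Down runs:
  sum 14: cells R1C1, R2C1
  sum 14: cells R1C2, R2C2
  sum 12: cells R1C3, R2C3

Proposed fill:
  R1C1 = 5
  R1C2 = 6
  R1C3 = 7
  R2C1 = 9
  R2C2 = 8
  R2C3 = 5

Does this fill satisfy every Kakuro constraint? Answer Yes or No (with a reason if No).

Across: 5+6+7=18; 9+8+5=22. Down: 5+9=14; 6+8=14; 7+5=12. No digit repeats within any run.

Yes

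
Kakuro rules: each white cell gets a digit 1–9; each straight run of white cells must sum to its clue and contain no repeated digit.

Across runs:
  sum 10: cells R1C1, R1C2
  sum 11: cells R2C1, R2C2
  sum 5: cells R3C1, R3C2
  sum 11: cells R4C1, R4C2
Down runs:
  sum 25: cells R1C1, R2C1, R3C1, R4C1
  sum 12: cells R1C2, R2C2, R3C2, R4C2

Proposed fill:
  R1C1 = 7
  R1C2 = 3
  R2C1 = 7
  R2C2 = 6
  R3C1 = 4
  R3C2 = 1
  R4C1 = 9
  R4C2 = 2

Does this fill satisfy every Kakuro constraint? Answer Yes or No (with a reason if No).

No — the down run R1C1–R4C1 sums to 27, not 25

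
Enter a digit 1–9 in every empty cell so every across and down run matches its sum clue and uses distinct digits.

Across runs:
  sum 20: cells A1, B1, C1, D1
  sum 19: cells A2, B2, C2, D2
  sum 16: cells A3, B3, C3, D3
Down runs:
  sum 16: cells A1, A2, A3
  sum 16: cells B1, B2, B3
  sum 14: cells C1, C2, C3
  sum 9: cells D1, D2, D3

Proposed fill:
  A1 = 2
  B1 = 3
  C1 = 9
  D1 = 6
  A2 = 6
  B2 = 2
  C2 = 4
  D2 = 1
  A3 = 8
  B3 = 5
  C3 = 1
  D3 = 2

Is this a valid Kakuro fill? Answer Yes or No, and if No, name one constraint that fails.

No — the down run B1–B3 sums to 10, not 16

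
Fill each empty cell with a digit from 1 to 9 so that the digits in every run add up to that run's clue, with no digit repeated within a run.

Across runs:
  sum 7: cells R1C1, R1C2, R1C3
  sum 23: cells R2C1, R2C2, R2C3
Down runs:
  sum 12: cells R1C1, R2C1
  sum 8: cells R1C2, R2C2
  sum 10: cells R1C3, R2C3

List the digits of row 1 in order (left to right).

7 in 3 cells must be {1,2,4}; 23 in 3 cells must be {6,8,9}.
The 7 across and the 12 down share only 4, so R1C1 = 4.
R2C1 = 12 − 4 = 8 completes the 12 down.
Given what's placed, R2C2 must be 6 to fit the 23 across and 8 down.
R2C3 = 23 − 14 = 9 completes the 23 across.
R1C2 = 8 − 6 = 2 completes the 8 down.
R1C3 = 7 − 6 = 1 completes the 7 across.

4, 2, 1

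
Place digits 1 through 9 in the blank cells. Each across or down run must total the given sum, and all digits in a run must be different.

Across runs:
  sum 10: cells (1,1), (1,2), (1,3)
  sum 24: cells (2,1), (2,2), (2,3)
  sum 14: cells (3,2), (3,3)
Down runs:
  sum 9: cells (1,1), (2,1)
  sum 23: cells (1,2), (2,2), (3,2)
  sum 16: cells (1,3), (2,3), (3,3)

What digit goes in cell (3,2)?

8

24 in 3 cells must be {7,8,9}; 23 in 3 cells must be {6,8,9}.
Only 6 fits (1,2) under both its across sum 10 and down sum 23.
Nothing is forced directly, so branch on (2,1), whose candidates are 7 or 8. If (2,1) = 7: then (1,1) would have to be in {1,3} for the 10 across but in {2} for the 9 down — contradiction. So (2,1) = 8.
(1,1) = 9 − 8 = 1 completes the 9 down.
(1,3) = 10 − 7 = 3 completes the 10 across.
(2,2) = 9: the only remaining digit allowed by both the 24 across and the 23 down.
(2,3) = 24 − 17 = 7 completes the 24 across.
(3,2) = 23 − 15 = 8 completes the 23 down.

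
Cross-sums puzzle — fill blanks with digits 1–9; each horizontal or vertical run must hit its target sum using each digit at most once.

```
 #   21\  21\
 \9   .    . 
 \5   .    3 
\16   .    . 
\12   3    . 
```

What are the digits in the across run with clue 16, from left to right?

9 7

16 in 2 cells must be {7,9}.
R2C1 = 5 − 3 = 2 completes the 5 across.
R4C2 = 12 − 3 = 9 completes the 12 across.
Given what's placed, R1C1 must be 7 to fit the 9 across and 21 down.
R1C2 = 9 − 7 = 2 completes the 9 across.
R3C1 = 21 − 12 = 9 completes the 21 down.
R3C2 = 16 − 9 = 7 completes the 16 across.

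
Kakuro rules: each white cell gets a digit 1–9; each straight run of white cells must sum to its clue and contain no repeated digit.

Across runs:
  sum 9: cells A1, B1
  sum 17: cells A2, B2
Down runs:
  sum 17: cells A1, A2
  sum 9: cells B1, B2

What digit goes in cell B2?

8

17 in 2 cells must be {8,9}.
The 9 across and the 17 down share only 8, so A1 = 8.
B1 = 9 − 8 = 1 completes the 9 across.
A2 = 17 − 8 = 9 completes the 17 down.
B2 = 17 − 9 = 8 completes the 17 across.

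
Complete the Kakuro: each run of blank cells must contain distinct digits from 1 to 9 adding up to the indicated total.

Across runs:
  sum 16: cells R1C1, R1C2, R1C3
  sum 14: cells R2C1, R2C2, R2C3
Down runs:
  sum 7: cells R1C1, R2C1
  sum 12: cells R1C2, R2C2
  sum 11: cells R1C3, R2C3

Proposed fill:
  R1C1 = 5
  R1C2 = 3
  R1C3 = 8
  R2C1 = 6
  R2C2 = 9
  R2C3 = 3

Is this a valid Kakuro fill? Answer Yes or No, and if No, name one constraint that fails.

No — the across run R2C1–R2C3 sums to 18, not 14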